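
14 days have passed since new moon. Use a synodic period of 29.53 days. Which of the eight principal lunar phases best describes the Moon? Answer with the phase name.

full moon

θ ≈ 360° × 14/29.53 = 171°, which falls in the full moon sector.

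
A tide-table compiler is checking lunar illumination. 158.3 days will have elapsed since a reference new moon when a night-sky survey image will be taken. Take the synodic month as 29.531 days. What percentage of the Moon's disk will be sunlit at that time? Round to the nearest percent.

82%

Reduce mod P: 158.3 − 5×29.531 = 10.65 d into the current lunation.
Elongation θ = 360° × 10.65/29.531 ≈ 129.8°.
Illuminated fraction = (1 − cos 129.8°)/2 = (1 − (-0.640))/2 ≈ 0.820, so 82%.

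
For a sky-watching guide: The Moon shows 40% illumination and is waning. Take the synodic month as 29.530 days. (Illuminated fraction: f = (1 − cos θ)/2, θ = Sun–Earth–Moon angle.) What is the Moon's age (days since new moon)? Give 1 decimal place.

Invert f = (1 − cos θ)/2 to get cos θ = 1 − 2(0.40) = 0.200, hence θ₀ = arccos 0.200 = 78.5°.
Since the Moon is past full (waning), take the reflex angle: θ = 360° − 78.5° = 281.5°.
Age = 29.530 × 281.5°/360° ≈ 23.09 days.

23.1 days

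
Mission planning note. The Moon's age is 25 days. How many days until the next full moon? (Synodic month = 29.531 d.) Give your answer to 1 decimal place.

Full moon occurs at elongation 180°, i.e. at age 29.531 × 180/360 = 14.765 d.
This lunation's full moon (14.765 d) has passed, so add one period: 44.296 − 25 = 19.296 days.

19.3 days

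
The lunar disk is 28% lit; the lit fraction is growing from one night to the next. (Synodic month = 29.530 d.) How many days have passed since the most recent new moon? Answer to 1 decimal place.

Invert f = (1 − cos θ)/2 to get cos θ = 1 − 2(0.28) = 0.440, hence θ₀ = arccos 0.440 = 63.9°.
Waxing ⇒ before full, so θ = 63.9°.
That fraction of the synodic month is 63.9/360 × 29.530 d ≈ 5.24 d.

5.2 days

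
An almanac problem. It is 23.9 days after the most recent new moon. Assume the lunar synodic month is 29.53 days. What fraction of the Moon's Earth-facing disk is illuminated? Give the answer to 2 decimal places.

The Moon has covered 23.9/29.53 of its cycle, so θ ≈ 360° × 23.9/29.53 = 291.4°.
Illuminated fraction = (1 − cos 291.4°)/2 = (1 − 0.364)/2 ≈ 0.318.

0.32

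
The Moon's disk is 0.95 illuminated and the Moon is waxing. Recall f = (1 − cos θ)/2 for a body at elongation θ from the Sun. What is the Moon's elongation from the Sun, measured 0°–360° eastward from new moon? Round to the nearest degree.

cos θ = 1 − 2f = -0.900, giving a principal value of 154.2°.
The Moon is waxing (0°–180°), so θ = 154.2° directly.

154°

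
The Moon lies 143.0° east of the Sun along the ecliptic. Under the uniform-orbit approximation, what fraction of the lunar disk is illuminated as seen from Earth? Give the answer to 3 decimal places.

f = (1 − cos 143.0°)/2 = (1 − (-0.799))/2 ≈ 0.899.

0.899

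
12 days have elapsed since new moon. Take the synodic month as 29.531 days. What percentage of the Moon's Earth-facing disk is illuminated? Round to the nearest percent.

The Moon has covered 12/29.531 of its cycle, so θ ≈ 360° × 12/29.531 = 146.3°.
With cos θ = (-0.832), the lit fraction is (1 − (-0.832))/2 ≈ 0.916, so 92%.

92%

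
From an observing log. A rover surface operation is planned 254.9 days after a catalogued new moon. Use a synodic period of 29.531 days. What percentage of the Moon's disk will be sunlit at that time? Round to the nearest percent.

84%

254.9/29.531 = 8.632 lunations, so 8 complete cycles and 18.65 d into the next.
Phase angle: θ = 360°·(18.65 d)/(29.531 d) = 227.4°.
With cos θ = (-0.677), the lit fraction is (1 − (-0.677))/2 ≈ 0.839, so 84%.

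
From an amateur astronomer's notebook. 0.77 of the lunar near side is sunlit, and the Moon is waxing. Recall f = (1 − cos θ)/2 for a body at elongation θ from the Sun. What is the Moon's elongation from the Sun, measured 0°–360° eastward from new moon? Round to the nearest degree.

From f = (1 − cos θ)/2: cos θ = 1 − 2×0.77 = -0.540; arccos → 122.7°.
Before full moon the principal value applies: θ = 122.7°.

123°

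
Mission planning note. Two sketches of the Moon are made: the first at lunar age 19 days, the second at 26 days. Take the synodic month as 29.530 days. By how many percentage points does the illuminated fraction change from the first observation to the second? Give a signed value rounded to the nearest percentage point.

First observation: θ = 360°·19/29.530 = 231.6°, so f = 0.810.
Second observation: θ = 317.0°, f = 0.135.
Δf = 0.135 − 0.810 = -0.676, i.e. -68 pp.

-68 percentage points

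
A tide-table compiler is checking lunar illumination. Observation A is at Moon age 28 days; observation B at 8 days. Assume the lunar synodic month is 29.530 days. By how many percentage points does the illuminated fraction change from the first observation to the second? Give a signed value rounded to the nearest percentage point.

+54 pp

θ₁ = 360° × 28/29.530 = 341.3°, f₁ = (1 − cos θ₁)/2 = 0.026.
θ₂ = 360° × 8/29.530 = 97.5°, f₂ = (1 − cos θ₂)/2 = 0.566.
Change = f₂ − f₁ = +0.539 → +54 percentage points.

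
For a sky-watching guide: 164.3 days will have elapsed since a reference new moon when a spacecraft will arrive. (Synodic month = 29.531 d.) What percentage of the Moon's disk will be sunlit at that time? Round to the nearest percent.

96%

164.3 d spans 5 complete synodic months (5 × 29.531 = 147.66 d) plus 16.65 d.
Elongation θ = 360° × 16.65/29.531 ≈ 202.9°.
cos 202.9° = (-0.921), so f = (1 − (-0.921))/2 = 0.961, so 96%.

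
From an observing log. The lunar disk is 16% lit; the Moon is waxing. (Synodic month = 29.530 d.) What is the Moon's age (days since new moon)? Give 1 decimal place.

Invert f = (1 − cos θ)/2 to get cos θ = 1 − 2(0.16) = 0.680, hence θ₀ = arccos 0.680 = 47.2°.
Waxing ⇒ before full, so θ = 47.2°.
That fraction of the synodic month is 47.2/360 × 29.530 d ≈ 3.87 d.

3.9 days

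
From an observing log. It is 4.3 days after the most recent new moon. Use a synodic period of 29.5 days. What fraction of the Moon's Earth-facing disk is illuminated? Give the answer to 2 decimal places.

0.20

The Moon has covered 4.3/29.5 of its cycle, so θ ≈ 360° × 4.3/29.5 = 52.5°.
Illuminated fraction = (1 − cos 52.5°)/2 = (1 − 0.609)/2 ≈ 0.195.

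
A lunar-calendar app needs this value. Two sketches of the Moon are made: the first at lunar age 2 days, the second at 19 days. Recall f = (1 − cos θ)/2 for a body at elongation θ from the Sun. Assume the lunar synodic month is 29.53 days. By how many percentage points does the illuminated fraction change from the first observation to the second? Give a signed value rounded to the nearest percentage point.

+77 percentage points

First observation: θ = 360°·2/29.53 = 24.4°, so f = 0.045.
Second observation: θ = 231.6°, f = 0.810.
Δf = 0.810 − 0.045 = +0.766, i.e. +77 pp.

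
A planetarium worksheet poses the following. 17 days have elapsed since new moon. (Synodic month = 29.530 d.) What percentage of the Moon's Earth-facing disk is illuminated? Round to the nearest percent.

Phase angle: θ = 360°·(17 d)/(29.530 d) = 207.2°.
Illuminated fraction = (1 − cos 207.2°)/2 = (1 − (-0.889))/2 ≈ 0.945, so 94%.

94%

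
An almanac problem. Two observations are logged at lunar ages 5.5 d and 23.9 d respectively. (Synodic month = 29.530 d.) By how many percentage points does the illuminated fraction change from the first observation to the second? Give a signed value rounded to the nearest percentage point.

θ₁ = 360° × 5.5/29.530 = 67.1°, f₁ = (1 − cos θ₁)/2 = 0.305.
θ₂ = 360° × 23.9/29.530 = 291.4°, f₂ = (1 − cos θ₂)/2 = 0.318.
Change = f₂ − f₁ = +0.013 → +1 percentage points.

+1 percentage points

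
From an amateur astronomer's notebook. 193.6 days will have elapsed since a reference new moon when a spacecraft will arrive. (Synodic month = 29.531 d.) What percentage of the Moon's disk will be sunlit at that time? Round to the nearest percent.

Reduce mod P: 193.6 − 6×29.531 = 16.41 d into the current lunation.
Elongation θ = 360° × 16.41/29.531 ≈ 200.1°.
With cos θ = (-0.939), the lit fraction is (1 − (-0.939))/2 ≈ 0.970, so 97%.

97%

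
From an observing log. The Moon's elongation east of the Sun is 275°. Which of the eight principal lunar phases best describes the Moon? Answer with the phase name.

The last quarter sector spans roughly 248°–292°; 275° falls inside it.

last quarter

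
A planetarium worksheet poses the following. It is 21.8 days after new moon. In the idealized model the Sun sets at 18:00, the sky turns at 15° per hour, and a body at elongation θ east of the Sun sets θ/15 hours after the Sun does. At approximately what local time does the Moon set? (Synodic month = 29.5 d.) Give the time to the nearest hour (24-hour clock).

Elongation θ = 360° × 21.8/29.5 ≈ 266.0°.
At 15° of sky rotation per hour, 266.0° corresponds to a 17.74 h lag.
18:00 + 17.74 h ≈ 11:44 → 12:00 to the nearest hour.

12:00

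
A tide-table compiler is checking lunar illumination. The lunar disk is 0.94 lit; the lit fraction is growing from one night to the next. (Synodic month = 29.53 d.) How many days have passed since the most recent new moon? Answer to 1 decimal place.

cos θ = 1 − 2f = -0.880, giving a principal value of 151.6°.
Before full moon the principal value applies: θ = 151.6°.
That fraction of the synodic month is 151.6/360 × 29.53 d ≈ 12.44 d.

12.4 days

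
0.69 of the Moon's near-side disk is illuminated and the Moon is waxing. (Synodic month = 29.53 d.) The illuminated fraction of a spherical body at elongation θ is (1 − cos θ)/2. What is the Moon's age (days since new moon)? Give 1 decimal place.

Invert f = (1 − cos θ)/2 to get cos θ = 1 − 2(0.69) = -0.380, hence θ₀ = arccos -0.380 = 112.3°.
Waxing ⇒ before full, so θ = 112.3°.
Age = 29.53 × 112.3°/360° ≈ 9.21 days.

9.2 days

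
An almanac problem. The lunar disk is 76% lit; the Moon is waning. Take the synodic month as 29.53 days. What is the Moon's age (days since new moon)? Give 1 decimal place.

19.6 days

From f = (1 − cos θ)/2: cos θ = 1 − 2×0.76 = -0.520; arccos → 121.3°.
Waning ⇒ past full, so θ = 360° − 121.3° = 238.7°.
At 360°/29.53 d per day, 238.7° corresponds to 19.58 days.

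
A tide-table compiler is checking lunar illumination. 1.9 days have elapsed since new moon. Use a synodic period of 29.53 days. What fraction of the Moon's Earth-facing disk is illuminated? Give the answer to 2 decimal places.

Phase angle: θ = 360°·(1.9 d)/(29.53 d) = 23.2°.
Illuminated fraction = (1 − cos 23.2°)/2 = (1 − 0.919)/2 ≈ 0.040.

0.04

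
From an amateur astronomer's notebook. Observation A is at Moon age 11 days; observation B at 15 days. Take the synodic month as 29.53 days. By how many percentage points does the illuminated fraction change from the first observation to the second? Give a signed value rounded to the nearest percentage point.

First observation: θ = 360°·11/29.53 = 134.1°, so f = 0.848.
Second observation: θ = 182.9°, f = 0.999.
Δf = 0.999 − 0.848 = +0.151, i.e. +15 pp.

+15 percentage points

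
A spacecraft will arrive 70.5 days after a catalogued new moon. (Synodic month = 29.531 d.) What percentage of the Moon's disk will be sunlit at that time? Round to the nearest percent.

70.5/29.531 = 2.387 lunations, so 2 complete cycles and 11.44 d into the next.
Elongation θ = 360° × 11.44/29.531 ≈ 139.4°.
cos 139.4° = (-0.760), so f = (1 − (-0.760))/2 = 0.880, so 88%.

88%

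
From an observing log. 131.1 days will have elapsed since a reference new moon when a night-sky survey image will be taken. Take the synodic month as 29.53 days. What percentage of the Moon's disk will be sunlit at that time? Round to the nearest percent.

131.1 d spans 4 complete synodic months (4 × 29.53 = 118.12 d) plus 12.98 d.
Elongation θ = 360° × 12.98/29.53 ≈ 158.2°.
With cos θ = (-0.929), the lit fraction is (1 − (-0.929))/2 ≈ 0.964, so 96%.

96%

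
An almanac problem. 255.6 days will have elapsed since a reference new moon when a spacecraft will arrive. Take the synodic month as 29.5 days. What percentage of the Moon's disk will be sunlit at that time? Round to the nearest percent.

Reduce mod P: 255.6 − 8×29.5 = 19.60 d into the current lunation.
Elongation θ = 360° × 19.60/29.5 ≈ 239.2°.
With cos θ = (-0.512), the lit fraction is (1 − (-0.512))/2 ≈ 0.756, so 76%.

76%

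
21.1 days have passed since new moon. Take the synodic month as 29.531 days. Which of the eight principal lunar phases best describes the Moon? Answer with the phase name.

last quarter

At 21.1/29.531 of the cycle, θ ≈ 257° — the last quarter range.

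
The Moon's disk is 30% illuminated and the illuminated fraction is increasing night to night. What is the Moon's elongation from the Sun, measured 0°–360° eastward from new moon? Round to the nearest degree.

cos θ = 1 − 2f = 0.400, giving a principal value of 66.4°.
Before full moon the principal value applies: θ = 66.4°.

66°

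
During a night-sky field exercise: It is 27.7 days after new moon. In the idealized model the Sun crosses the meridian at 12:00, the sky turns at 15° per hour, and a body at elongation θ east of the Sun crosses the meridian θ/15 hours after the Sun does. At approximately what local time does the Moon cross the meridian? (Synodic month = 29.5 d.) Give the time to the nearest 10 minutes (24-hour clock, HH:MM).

The Moon has covered 27.7/29.5 of its cycle, so θ ≈ 360° × 27.7/29.5 = 338.0°.
Delay after the Sun = 338.0° / (15°/h) ≈ 22.54 h.
12:00 + 22.536 h ≈ 10:32 → 10:30 to the nearest ten minutes.

10:30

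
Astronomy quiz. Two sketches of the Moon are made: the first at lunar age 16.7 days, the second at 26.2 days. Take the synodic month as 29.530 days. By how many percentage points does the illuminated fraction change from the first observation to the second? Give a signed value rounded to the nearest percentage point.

θ₁ = 360° × 16.7/29.530 = 203.6°, f₁ = (1 − cos θ₁)/2 = 0.958.
θ₂ = 360° × 26.2/29.530 = 319.4°, f₂ = (1 − cos θ₂)/2 = 0.120.
Change = f₂ − f₁ = -0.838 → -84 percentage points.

-84 pp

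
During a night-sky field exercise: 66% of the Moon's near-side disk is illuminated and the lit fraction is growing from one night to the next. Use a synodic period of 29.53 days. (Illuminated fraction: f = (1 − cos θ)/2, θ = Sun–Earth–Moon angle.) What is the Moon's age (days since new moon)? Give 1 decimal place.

From f = (1 − cos θ)/2: cos θ = 1 − 2×0.66 = -0.320; arccos → 108.7°.
Waxing ⇒ before full, so θ = 108.7°.
Age = 29.53 × 108.7°/360° ≈ 8.91 days.

8.9 days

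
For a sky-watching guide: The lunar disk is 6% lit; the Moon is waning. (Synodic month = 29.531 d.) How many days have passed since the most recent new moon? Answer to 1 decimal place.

27.2 days

From f = (1 − cos θ)/2: cos θ = 1 − 2×0.06 = 0.880; arccos → 28.4°.
Waning ⇒ past full, so θ = 360° − 28.4° = 331.6°.
At 360°/29.531 d per day, 331.6° corresponds to 27.20 days.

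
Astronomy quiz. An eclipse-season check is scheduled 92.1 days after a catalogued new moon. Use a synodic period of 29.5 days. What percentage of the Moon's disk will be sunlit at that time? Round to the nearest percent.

14%

Reduce mod P: 92.1 − 3×29.5 = 3.60 d into the current lunation.
Elongation θ = 360° × 3.60/29.5 ≈ 43.9°.
cos 43.9° = 0.720, so f = (1 − 0.720)/2 = 0.140, so 14%.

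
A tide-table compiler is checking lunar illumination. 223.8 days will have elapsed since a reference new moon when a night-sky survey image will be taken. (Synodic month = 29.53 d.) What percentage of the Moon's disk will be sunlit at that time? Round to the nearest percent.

223.8 d spans 7 complete synodic months (7 × 29.53 = 206.71 d) plus 17.09 d.
The Moon has covered 17.09/29.53 of its cycle, so θ ≈ 360° × 17.09/29.53 = 208.3°.
cos 208.3° = (-0.880), so f = (1 − (-0.880))/2 = 0.940, so 94%.

94%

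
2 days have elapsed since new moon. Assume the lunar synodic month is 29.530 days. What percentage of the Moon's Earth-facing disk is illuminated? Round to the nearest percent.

4%

The Moon has covered 2/29.530 of its cycle, so θ ≈ 360° × 2/29.530 = 24.4°.
cos 24.4° = 0.911, so f = (1 − 0.911)/2 = 0.045, so 4%.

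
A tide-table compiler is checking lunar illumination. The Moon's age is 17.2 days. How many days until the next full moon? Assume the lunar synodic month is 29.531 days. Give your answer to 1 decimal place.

27.1 days

Full moon is 0.5 of the way through the cycle: age 0.5 × 29.531 = 14.765 d.
This lunation's full moon (14.765 d) has passed, so add one period: 44.296 − 17.2 = 27.096 days.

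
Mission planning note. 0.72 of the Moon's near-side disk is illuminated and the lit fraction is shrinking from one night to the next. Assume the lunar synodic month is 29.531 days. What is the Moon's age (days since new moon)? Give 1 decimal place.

20.0 days

cos θ = 1 − 2f = -0.440, giving a principal value of 116.1°.
Since the Moon is past full (waning), take the reflex angle: θ = 360° − 116.1° = 243.9°.
Age = 29.531 × 243.9°/360° ≈ 20.01 days.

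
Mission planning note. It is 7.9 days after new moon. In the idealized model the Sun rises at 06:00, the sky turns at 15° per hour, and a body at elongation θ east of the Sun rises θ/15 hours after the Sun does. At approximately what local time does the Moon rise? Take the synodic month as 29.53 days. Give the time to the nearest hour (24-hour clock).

12:00

Elongation θ = 360° × 7.9/29.53 ≈ 96.3°.
At 15° of sky rotation per hour, 96.3° corresponds to a 6.42 h lag.
06:00 + 6.42 h ≈ 12:25 → 12:00 to the nearest hour.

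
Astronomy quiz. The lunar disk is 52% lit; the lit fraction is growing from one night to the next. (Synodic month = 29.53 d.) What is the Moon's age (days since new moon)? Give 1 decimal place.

Invert f = (1 − cos θ)/2 to get cos θ = 1 − 2(0.52) = -0.040, hence θ₀ = arccos -0.040 = 92.3°.
The Moon is waxing (0°–180°), so θ = 92.3° directly.
That fraction of the synodic month is 92.3/360 × 29.53 d ≈ 7.57 d.

7.6 days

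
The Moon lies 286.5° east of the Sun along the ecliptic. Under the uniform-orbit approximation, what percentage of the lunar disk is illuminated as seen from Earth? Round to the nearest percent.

36%

Half-versine of 286.5°: (1 − 0.284)/2 = 0.358, i.e. 36%.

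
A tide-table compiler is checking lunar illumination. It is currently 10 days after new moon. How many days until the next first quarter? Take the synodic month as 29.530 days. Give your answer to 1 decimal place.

First quarter occurs at elongation 90°, i.e. at age 29.530 × 90/360 = 7.383 d.
This lunation's first quarter (7.383 d) has passed, so add one period: 36.913 − 10 = 26.913 days.

26.9 days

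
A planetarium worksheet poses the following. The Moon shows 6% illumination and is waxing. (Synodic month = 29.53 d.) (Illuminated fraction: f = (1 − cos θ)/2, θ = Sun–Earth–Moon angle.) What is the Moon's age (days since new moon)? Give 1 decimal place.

cos θ = 1 − 2f = 0.880, giving a principal value of 28.4°.
The Moon is waxing (0°–180°), so θ = 28.4° directly.
Age = 29.53 × 28.4°/360° ≈ 2.33 days.

2.3 days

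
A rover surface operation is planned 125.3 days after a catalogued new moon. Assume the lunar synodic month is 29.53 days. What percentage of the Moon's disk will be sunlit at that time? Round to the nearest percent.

48%

Reduce mod P: 125.3 − 4×29.53 = 7.18 d into the current lunation.
Phase angle: θ = 360°·(7.18 d)/(29.53 d) = 87.5°.
With cos θ = 0.043, the lit fraction is (1 − 0.043)/2 ≈ 0.478, so 48%.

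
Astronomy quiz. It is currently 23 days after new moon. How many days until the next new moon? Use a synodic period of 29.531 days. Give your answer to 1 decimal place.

The next new moon completes the synodic month: 29.531 − 23 = 6.531 days.

6.5 days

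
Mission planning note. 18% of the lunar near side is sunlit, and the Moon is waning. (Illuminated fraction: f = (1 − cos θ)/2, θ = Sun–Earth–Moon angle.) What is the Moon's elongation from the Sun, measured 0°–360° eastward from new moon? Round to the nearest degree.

cos θ = 1 − 2f = 0.640, giving a principal value of 50.2°.
Since the Moon is past full (waning), take the reflex angle: θ = 360° − 50.2° = 309.8°.

310°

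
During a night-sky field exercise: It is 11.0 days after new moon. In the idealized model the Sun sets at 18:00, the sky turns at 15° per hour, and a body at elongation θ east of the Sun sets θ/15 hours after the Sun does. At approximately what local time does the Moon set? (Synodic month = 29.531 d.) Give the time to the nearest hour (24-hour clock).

03:00

The Moon has covered 11.0/29.531 of its cycle, so θ ≈ 360° × 11.0/29.531 = 134.1°.
Delay after the Sun = 134.1° / (15°/h) ≈ 8.94 h.
18:00 + 8.94 h ≈ 02:56 → 03:00 to the nearest hour.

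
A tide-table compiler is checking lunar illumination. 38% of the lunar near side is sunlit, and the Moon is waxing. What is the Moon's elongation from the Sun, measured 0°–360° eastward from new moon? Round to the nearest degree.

Invert f = (1 − cos θ)/2 to get cos θ = 1 − 2(0.38) = 0.240, hence θ₀ = arccos 0.240 = 76.1°.
The Moon is waxing (0°–180°), so θ = 76.1° directly.

76°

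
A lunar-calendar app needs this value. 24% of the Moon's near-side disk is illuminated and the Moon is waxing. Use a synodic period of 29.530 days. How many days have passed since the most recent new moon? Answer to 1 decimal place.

Invert f = (1 − cos θ)/2 to get cos θ = 1 − 2(0.24) = 0.520, hence θ₀ = arccos 0.520 = 58.7°.
Waxing ⇒ before full, so θ = 58.7°.
Age = 29.530 × 58.7°/360° ≈ 4.81 days.

4.8 days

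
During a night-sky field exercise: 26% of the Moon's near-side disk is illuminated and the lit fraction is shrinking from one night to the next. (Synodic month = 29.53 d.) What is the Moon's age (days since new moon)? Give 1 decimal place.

cos θ = 1 − 2f = 0.480, giving a principal value of 61.3°.
Since the Moon is past full (waning), take the reflex angle: θ = 360° − 61.3° = 298.7°.
At 360°/29.53 d per day, 298.7° corresponds to 24.50 days.

24.5 days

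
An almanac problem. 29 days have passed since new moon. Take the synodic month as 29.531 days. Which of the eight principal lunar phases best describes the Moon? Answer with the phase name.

θ ≈ 360° × 29/29.531 = 354°, which falls in the new moon sector.

new moon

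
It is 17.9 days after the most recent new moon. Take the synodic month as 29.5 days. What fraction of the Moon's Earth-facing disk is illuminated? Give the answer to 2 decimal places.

Elongation θ = 360° × 17.9/29.5 ≈ 218.4°.
Illuminated fraction = (1 − cos 218.4°)/2 = (1 − (-0.783))/2 ≈ 0.892.

0.89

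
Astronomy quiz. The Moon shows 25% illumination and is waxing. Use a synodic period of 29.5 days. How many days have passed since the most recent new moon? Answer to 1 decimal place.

From f = (1 − cos θ)/2: cos θ = 1 − 2×0.25 = 0.500; arccos → 60.0°.
Before full moon the principal value applies: θ = 60.0°.
At 360°/29.5 d per day, 60.0° corresponds to 4.92 days.

4.9 days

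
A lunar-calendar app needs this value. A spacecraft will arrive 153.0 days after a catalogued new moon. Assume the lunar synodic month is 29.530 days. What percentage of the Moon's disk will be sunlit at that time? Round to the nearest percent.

29%

153.0 d spans 5 complete synodic months (5 × 29.530 = 147.65 d) plus 5.35 d.
The Moon has covered 5.35/29.530 of its cycle, so θ ≈ 360° × 5.35/29.530 = 65.2°.
Illuminated fraction = (1 − cos 65.2°)/2 = (1 − 0.419)/2 ≈ 0.290, so 29%.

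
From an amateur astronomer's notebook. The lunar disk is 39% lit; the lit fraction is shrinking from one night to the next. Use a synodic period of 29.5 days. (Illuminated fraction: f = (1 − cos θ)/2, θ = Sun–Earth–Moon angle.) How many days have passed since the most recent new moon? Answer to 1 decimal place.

Invert f = (1 − cos θ)/2 to get cos θ = 1 − 2(0.39) = 0.220, hence θ₀ = arccos 0.220 = 77.3°.
Since the Moon is past full (waning), take the reflex angle: θ = 360° − 77.3° = 282.7°.
At 360°/29.5 d per day, 282.7° corresponds to 23.17 days.

23.2 days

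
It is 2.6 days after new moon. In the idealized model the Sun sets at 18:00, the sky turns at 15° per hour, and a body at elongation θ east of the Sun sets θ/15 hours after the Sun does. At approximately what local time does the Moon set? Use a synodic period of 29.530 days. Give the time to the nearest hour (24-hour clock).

20:00

Elongation θ = 360° × 2.6/29.530 ≈ 31.7°.
The Moon trails the Sun by θ/15 = 31.7/15 ≈ 2.11 hours.
18:00 + 2.11 h ≈ 20:07 → 20:00 to the nearest hour.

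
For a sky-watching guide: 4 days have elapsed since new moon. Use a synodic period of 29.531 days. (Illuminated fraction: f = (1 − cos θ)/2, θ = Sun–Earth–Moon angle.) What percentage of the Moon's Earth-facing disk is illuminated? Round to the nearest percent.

Phase angle: θ = 360°·(4 d)/(29.531 d) = 48.8°.
With cos θ = 0.659, the lit fraction is (1 − 0.659)/2 ≈ 0.170, so 17%.

17%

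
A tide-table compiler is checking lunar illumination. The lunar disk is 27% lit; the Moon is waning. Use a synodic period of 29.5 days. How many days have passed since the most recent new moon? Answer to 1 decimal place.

24.4 days

cos θ = 1 − 2f = 0.460, giving a principal value of 62.6°.
A waning Moon lies in 180°–360°, so θ = 360° − 62.6° = 297.4°.
That fraction of the synodic month is 297.4/360 × 29.5 d ≈ 24.37 d.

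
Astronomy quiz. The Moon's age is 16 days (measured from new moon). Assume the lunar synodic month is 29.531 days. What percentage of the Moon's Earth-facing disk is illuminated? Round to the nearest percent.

98%

Phase angle: θ = 360°·(16 d)/(29.531 d) = 195.0°.
Illuminated fraction = (1 − cos 195.0°)/2 = (1 − (-0.966))/2 ≈ 0.983, so 98%.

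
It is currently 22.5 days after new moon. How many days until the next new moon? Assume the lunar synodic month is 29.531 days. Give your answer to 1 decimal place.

7.0 days

The next new moon completes the synodic month: 29.531 − 22.5 = 7.031 days.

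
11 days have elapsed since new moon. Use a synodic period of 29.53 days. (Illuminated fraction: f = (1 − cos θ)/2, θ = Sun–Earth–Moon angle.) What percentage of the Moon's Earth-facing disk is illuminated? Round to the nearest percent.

85%

The Moon has covered 11/29.53 of its cycle, so θ ≈ 360° × 11/29.53 = 134.1°.
cos 134.1° = (-0.696), so f = (1 − (-0.696))/2 = 0.848, so 85%.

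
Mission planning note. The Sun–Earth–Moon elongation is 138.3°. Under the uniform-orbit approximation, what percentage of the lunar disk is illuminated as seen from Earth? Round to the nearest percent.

Half-versine of 138.3°: (1 − (-0.747))/2 = 0.873, i.e. 87%.

87%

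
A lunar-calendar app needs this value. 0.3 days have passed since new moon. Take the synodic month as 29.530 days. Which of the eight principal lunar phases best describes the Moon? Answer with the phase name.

new moon

θ ≈ 360° × 0.3/29.530 = 4°, which falls in the new moon sector.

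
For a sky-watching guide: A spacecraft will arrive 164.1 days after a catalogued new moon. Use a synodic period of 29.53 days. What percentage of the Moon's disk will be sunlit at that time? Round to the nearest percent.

97%

164.1/29.53 = 5.557 lunations, so 5 complete cycles and 16.45 d into the next.
The Moon has covered 16.45/29.53 of its cycle, so θ ≈ 360° × 16.45/29.53 = 200.5°.
cos 200.5° = (-0.936), so f = (1 − (-0.936))/2 = 0.968, so 97%.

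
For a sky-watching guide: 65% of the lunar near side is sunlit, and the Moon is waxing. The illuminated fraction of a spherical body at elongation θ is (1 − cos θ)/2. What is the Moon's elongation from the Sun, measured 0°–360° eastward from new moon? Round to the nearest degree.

107°

cos θ = 1 − 2f = -0.300, giving a principal value of 107.5°.
Waxing ⇒ before full, so θ = 107.5°.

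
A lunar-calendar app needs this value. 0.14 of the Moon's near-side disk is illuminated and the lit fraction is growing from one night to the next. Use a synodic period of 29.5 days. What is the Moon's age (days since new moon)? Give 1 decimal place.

From f = (1 − cos θ)/2: cos θ = 1 − 2×0.14 = 0.720; arccos → 43.9°.
The Moon is waxing (0°–180°), so θ = 43.9° directly.
Age = 29.5 × 43.9°/360° ≈ 3.60 days.

3.6 days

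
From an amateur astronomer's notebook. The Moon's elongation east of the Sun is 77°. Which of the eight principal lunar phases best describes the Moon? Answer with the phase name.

first quarter

The first quarter sector spans roughly 68°–112°; 77° falls inside it.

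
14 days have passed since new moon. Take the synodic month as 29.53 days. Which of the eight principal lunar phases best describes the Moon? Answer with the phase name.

At 14/29.53 of the cycle, θ ≈ 171° — the full moon range.

full moon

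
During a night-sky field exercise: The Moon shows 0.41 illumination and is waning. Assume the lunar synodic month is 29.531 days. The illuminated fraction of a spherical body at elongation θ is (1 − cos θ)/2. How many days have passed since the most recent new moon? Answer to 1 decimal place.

23.0 days

Invert f = (1 − cos θ)/2 to get cos θ = 1 − 2(0.41) = 0.180, hence θ₀ = arccos 0.180 = 79.6°.
Waning ⇒ past full, so θ = 360° − 79.6° = 280.4°.
At 360°/29.531 d per day, 280.4° corresponds to 23.00 days.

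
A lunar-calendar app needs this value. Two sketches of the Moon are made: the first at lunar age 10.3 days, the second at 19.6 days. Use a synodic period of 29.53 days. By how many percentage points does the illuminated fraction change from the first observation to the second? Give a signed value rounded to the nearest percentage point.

-3 pp

First observation: θ = 360°·10.3/29.53 = 125.6°, so f = 0.791.
Second observation: θ = 238.9°, f = 0.758.
Δf = 0.758 − 0.791 = -0.033, i.e. -3 pp.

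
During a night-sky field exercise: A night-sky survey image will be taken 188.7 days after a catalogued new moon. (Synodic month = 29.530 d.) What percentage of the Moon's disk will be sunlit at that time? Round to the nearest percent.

89%

188.7/29.530 = 6.390 lunations, so 6 complete cycles and 11.52 d into the next.
Phase angle: θ = 360°·(11.52 d)/(29.530 d) = 140.4°.
With cos θ = (-0.771), the lit fraction is (1 − (-0.771))/2 ≈ 0.885, so 89%.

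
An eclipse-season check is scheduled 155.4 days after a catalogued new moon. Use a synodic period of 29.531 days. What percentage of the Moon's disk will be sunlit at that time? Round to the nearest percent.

54%

Reduce mod P: 155.4 − 5×29.531 = 7.75 d into the current lunation.
Elongation θ = 360° × 7.75/29.531 ≈ 94.4°.
Illuminated fraction = (1 − cos 94.4°)/2 = (1 − (-0.077))/2 ≈ 0.538, so 54%.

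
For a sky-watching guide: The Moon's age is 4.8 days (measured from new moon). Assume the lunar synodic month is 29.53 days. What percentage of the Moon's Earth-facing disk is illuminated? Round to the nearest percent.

24%

The Moon has covered 4.8/29.53 of its cycle, so θ ≈ 360° × 4.8/29.53 = 58.5°.
Illuminated fraction = (1 − cos 58.5°)/2 = (1 − 0.522)/2 ≈ 0.239, so 24%.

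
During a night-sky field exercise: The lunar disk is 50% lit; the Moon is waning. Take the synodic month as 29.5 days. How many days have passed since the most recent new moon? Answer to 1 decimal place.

22.1 days

Invert f = (1 − cos θ)/2 to get cos θ = 1 − 2(0.50) = 0.000, hence θ₀ = arccos 0.000 = 90.0°.
Waning ⇒ past full, so θ = 360° − 90.0° = 270.0°.
That fraction of the synodic month is 270.0/360 × 29.5 d ≈ 22.12 d.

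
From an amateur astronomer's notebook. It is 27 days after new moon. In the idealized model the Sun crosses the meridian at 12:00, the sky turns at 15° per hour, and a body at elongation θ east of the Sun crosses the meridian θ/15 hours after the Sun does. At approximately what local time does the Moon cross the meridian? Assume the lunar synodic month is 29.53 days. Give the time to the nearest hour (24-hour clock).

Elongation θ = 360° × 27/29.53 ≈ 329.2°.
At 15° of sky rotation per hour, 329.2° corresponds to a 21.94 h lag.
12:00 + 21.94 h ≈ 09:57 → 10:00 to the nearest hour.

10:00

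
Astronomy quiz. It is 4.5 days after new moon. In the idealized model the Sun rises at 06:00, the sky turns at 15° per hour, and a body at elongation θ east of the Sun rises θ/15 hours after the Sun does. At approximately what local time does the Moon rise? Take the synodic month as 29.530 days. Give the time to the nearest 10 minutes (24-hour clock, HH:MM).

09:40

Phase angle: θ = 360°·(4.5 d)/(29.530 d) = 54.9°.
At 15° of sky rotation per hour, 54.9° corresponds to a 3.66 h lag.
06:00 + 3.657 h ≈ 09:39 → 09:40 to the nearest ten minutes.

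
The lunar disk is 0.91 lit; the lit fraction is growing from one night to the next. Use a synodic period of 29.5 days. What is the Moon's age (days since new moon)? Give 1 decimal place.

11.9 days

cos θ = 1 − 2f = -0.820, giving a principal value of 145.1°.
The Moon is waxing (0°–180°), so θ = 145.1° directly.
At 360°/29.5 d per day, 145.1° corresponds to 11.89 days.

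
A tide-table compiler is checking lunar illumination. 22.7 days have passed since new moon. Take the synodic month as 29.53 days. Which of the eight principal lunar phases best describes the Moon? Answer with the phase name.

θ ≈ 360° × 22.7/29.53 = 277°, which falls in the last quarter sector.

last quarter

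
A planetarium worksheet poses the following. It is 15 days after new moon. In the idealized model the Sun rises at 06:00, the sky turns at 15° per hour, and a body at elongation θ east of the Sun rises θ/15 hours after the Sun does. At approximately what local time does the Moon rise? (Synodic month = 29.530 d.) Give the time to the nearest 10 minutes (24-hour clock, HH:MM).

Phase angle: θ = 360°·(15 d)/(29.530 d) = 182.9°.
Delay after the Sun = 182.9° / (15°/h) ≈ 12.19 h.
06:00 + 12.191 h ≈ 18:11 → 18:10 to the nearest ten minutes.

18:10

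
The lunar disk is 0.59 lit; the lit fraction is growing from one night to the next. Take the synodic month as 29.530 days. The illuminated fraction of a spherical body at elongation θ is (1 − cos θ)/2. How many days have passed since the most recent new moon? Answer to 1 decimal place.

8.2 days

Invert f = (1 − cos θ)/2 to get cos θ = 1 − 2(0.59) = -0.180, hence θ₀ = arccos -0.180 = 100.4°.
Waxing ⇒ before full, so θ = 100.4°.
Age = 29.530 × 100.4°/360° ≈ 8.23 days.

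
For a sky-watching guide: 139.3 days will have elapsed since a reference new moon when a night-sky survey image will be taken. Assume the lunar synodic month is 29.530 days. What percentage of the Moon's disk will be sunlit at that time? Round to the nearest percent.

60%

Reduce mod P: 139.3 − 4×29.530 = 21.18 d into the current lunation.
Elongation θ = 360° × 21.18/29.530 ≈ 258.2°.
With cos θ = (-0.204), the lit fraction is (1 − (-0.204))/2 ≈ 0.602, so 60%.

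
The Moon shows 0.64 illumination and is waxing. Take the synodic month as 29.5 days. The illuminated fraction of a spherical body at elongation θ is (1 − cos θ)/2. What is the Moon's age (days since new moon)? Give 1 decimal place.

cos θ = 1 − 2f = -0.280, giving a principal value of 106.3°.
The Moon is waxing (0°–180°), so θ = 106.3° directly.
Age = 29.5 × 106.3°/360° ≈ 8.71 days.

8.7 days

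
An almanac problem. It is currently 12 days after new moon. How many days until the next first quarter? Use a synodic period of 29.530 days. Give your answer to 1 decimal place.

24.9 days

First quarter is 0.25 of the way through the cycle: age 0.25 × 29.530 = 7.383 d.
Already past this cycle's first quarter; the next is at 7.383 + 29.530 = 36.913 d, so 36.913 − 12 = 24.913 days.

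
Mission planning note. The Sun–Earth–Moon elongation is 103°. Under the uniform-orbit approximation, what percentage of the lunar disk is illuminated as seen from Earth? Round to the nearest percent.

f = (1 − cos 103°)/2 = (1 − (-0.225))/2 ≈ 0.612, i.e. 61%.

61%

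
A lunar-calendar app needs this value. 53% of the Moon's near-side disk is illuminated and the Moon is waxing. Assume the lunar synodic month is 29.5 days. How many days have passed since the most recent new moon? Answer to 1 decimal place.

From f = (1 − cos θ)/2: cos θ = 1 − 2×0.53 = -0.060; arccos → 93.4°.
The Moon is waxing (0°–180°), so θ = 93.4° directly.
Age = 29.5 × 93.4°/360° ≈ 7.66 days.

7.7 days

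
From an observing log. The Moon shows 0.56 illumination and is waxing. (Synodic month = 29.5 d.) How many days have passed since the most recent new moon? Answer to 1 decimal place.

7.9 days

From f = (1 − cos θ)/2: cos θ = 1 − 2×0.56 = -0.120; arccos → 96.9°.
Before full moon the principal value applies: θ = 96.9°.
At 360°/29.5 d per day, 96.9° corresponds to 7.94 days.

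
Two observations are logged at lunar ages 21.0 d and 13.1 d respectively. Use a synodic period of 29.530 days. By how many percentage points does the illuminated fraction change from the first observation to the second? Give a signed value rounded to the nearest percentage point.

+35 pp

First observation: θ = 360°·21.0/29.530 = 256.0°, so f = 0.621.
Second observation: θ = 159.7°, f = 0.969.
Δf = 0.969 − 0.621 = +0.348, i.e. +35 pp.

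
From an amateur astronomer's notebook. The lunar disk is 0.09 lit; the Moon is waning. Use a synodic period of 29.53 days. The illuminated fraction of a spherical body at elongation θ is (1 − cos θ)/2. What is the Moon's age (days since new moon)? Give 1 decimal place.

26.7 days

Invert f = (1 − cos θ)/2 to get cos θ = 1 − 2(0.09) = 0.820, hence θ₀ = arccos 0.820 = 34.9°.
A waning Moon lies in 180°–360°, so θ = 360° − 34.9° = 325.1°.
Age = 29.53 × 325.1°/360° ≈ 26.67 days.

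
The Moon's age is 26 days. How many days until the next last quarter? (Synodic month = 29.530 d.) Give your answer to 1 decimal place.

Last quarter occurs at elongation 270°, i.e. at age 29.530 × 270/360 = 22.148 d.
Already past this cycle's last quarter; the next is at 22.148 + 29.530 = 51.678 d, so 51.678 − 26 = 25.678 days.

25.7 days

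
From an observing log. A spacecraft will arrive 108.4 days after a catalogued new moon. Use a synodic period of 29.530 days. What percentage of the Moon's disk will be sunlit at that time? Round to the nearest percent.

108.4/29.530 = 3.671 lunations, so 3 complete cycles and 19.81 d into the next.
The Moon has covered 19.81/29.530 of its cycle, so θ ≈ 360° × 19.81/29.530 = 241.5°.
cos 241.5° = (-0.477), so f = (1 − (-0.477))/2 = 0.739, so 74%.

74%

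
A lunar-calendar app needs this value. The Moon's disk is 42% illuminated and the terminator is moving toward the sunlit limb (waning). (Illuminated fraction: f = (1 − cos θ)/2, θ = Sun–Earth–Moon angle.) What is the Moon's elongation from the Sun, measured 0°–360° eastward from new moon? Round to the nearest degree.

Invert f = (1 − cos θ)/2 to get cos θ = 1 − 2(0.42) = 0.160, hence θ₀ = arccos 0.160 = 80.8°.
Waning ⇒ past full, so θ = 360° − 80.8° = 279.2°.

279°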